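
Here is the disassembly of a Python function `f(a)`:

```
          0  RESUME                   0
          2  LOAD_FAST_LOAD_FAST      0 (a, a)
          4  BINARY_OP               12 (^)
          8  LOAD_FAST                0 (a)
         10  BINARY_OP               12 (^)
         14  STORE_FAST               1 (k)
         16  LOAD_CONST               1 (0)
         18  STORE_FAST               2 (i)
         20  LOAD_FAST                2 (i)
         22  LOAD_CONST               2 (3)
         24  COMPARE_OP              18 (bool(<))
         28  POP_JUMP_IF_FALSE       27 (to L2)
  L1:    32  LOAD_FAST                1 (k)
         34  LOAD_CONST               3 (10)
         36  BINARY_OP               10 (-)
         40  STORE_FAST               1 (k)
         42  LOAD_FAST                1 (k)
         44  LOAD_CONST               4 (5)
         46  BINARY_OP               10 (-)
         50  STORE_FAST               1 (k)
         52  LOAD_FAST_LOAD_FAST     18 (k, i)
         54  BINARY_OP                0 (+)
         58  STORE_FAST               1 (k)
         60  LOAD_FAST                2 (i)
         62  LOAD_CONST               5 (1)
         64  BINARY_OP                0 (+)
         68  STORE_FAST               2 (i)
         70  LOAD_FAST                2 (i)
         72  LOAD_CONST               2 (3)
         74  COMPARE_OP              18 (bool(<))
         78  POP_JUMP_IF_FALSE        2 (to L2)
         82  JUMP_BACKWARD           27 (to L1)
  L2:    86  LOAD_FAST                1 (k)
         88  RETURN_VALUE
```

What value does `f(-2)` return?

-44

LOAD_FAST_LOAD_FAST a,a → push -2,-2
BINARY_OP ^ → -2 ^ -2 = 0
LOAD_FAST a → push -2
BINARY_OP ^ → 0 ^ -2 = -2
STORE_FAST k → k=-2
LOAD_CONST → push 0
STORE_FAST i → i=0
LOAD_FAST i → push 0
LOAD_CONST → push 3
COMPARE_OP bool(<) → 0 vs 3 = True
POP_JUMP_IF_FALSE → pop True; no jump
LOAD_FAST k → push -2
LOAD_CONST → push 10
BINARY_OP - → -2 - 10 = -12
STORE_FAST k → k=-12
LOAD_FAST k → push -12
LOAD_CONST → push 5
BINARY_OP - → -12 - 5 = -17
STORE_FAST k → k=-17
LOAD_FAST_LOAD_FAST k,i → push -17,0
BINARY_OP + → -17 + 0 = -17
STORE_FAST k → k=-17
LOAD_FAST i → push 0
LOAD_CONST → push 1
BINARY_OP + → 0 + 1 = 1
STORE_FAST i → i=1
LOAD_FAST i → push 1
LOAD_CONST → push 3
COMPARE_OP bool(<) → 1 vs 3 = True
POP_JUMP_IF_FALSE → pop True; no jump
LOAD_FAST k → push -17
LOAD_CONST → push 10
BINARY_OP - → -17 - 10 = -27
STORE_FAST k → k=-27
LOAD_FAST k → push -27
LOAD_CONST → push 5
BINARY_OP - → -27 - 5 = -32
STORE_FAST k → k=-32
LOAD_FAST_LOAD_FAST k,i → push -32,1
BINARY_OP + → -32 + 1 = -31
STORE_FAST k → k=-31
LOAD_FAST i → push 1
LOAD_CONST → push 1
BINARY_OP + → 1 + 1 = 2
STORE_FAST i → i=2
LOAD_FAST i → push 2
LOAD_CONST → push 3
COMPARE_OP bool(<) → 2 vs 3 = True
POP_JUMP_IF_FALSE → pop True; no jump
LOAD_FAST k → push -31
LOAD_CONST → push 10
BINARY_OP - → -31 - 10 = -41
STORE_FAST k → k=-41
LOAD_FAST k → push -41
LOAD_CONST → push 5
BINARY_OP - → -41 - 5 = -46
STORE_FAST k → k=-46
LOAD_FAST_LOAD_FAST k,i → push -46,2
BINARY_OP + → -46 + 2 = -44
STORE_FAST k → k=-44
LOAD_FAST i → push 2
LOAD_CONST → push 1
BINARY_OP + → 2 + 1 = 3
STORE_FAST i → i=3
LOAD_FAST i → push 3
LOAD_CONST → push 3
COMPARE_OP bool(<) → 3 vs 3 = False
POP_JUMP_IF_FALSE → pop False; jump
LOAD_FAST k → push -44
RETURN_VALUE → return -44.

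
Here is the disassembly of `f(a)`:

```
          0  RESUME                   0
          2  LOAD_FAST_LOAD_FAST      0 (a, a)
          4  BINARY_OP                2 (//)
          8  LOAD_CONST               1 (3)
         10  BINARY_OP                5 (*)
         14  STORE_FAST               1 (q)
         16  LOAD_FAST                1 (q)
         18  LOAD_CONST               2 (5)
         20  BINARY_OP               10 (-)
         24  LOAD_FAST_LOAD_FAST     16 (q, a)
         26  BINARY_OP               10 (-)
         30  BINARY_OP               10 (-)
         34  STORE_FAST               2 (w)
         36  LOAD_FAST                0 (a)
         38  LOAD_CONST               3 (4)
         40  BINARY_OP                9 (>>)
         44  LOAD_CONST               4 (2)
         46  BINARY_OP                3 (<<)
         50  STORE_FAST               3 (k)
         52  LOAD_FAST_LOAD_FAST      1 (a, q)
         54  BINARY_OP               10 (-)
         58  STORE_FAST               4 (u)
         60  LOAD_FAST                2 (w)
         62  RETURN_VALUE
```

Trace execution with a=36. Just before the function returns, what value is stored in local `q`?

3

LOAD_FAST_LOAD_FAST a,a → push 36,36. Stack: [36, 36]
BINARY_OP // → 36 // 36 = 1. Stack: [1]
LOAD_CONST → push 3. Stack: [1, 3]
BINARY_OP * → 1 * 3 = 3. Stack: [3]
STORE_FAST q → q=3. Stack: []
LOAD_FAST q → push 3. Stack: [3]
LOAD_CONST → push 5. Stack: [3, 5]
BINARY_OP - → 3 - 5 = -2. Stack: [-2]
LOAD_FAST_LOAD_FAST q,a → push 3,36. Stack: [-2, 3, 36]
BINARY_OP - → 3 - 36 = -33. Stack: [-2, -33]
BINARY_OP - → -2 - -33 = 31. Stack: [31]
STORE_FAST w → w=31. Stack: []
LOAD_FAST a → push 36. Stack: [36]
LOAD_CONST → push 4. Stack: [36, 4]
BINARY_OP >> → 36 >> 4 = 2. Stack: [2]
LOAD_CONST → push 2. Stack: [2, 2]
BINARY_OP << → 2 << 2 = 8. Stack: [8]
STORE_FAST k → k=8. Stack: []
LOAD_FAST_LOAD_FAST a,q → push 36,3. Stack: [36, 3]
BINARY_OP - → 36 - 3 = 33. Stack: [33]
STORE_FAST u → u=33. Stack: []
LOAD_FAST w → push 31. Stack: [31]
RETURN_VALUE → return 31.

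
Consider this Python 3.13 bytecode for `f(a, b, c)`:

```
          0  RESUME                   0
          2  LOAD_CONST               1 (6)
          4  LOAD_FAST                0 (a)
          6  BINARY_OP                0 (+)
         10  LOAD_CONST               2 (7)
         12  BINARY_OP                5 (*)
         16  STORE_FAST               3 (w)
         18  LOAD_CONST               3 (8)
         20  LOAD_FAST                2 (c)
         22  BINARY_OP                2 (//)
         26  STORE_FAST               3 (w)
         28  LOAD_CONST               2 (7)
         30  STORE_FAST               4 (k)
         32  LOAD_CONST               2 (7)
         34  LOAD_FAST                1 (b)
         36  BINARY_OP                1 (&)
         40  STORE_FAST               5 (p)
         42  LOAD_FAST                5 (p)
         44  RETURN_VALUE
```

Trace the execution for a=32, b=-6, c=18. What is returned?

2

LOAD_CONST → push 6. Stack: [6]
LOAD_FAST a → push 32. Stack: [6, 32]
BINARY_OP + → 6 + 32 = 38. Stack: [38]
LOAD_CONST → push 7. Stack: [38, 7]
BINARY_OP * → 38 * 7 = 266. Stack: [266]
STORE_FAST w → w=266. Stack: []
LOAD_CONST → push 8. Stack: [8]
LOAD_FAST c → push 18. Stack: [8, 18]
BINARY_OP // → 8 // 18 = 0. Stack: [0]
STORE_FAST w → w=0. Stack: []
LOAD_CONST → push 7. Stack: [7]
STORE_FAST k → k=7. Stack: []
LOAD_CONST → push 7. Stack: [7]
LOAD_FAST b → push -6. Stack: [7, -6]
BINARY_OP & → 7 & -6 = 2. Stack: [2]
STORE_FAST p → p=2. Stack: []
LOAD_FAST p → push 2. Stack: [2]
RETURN_VALUE → return 2.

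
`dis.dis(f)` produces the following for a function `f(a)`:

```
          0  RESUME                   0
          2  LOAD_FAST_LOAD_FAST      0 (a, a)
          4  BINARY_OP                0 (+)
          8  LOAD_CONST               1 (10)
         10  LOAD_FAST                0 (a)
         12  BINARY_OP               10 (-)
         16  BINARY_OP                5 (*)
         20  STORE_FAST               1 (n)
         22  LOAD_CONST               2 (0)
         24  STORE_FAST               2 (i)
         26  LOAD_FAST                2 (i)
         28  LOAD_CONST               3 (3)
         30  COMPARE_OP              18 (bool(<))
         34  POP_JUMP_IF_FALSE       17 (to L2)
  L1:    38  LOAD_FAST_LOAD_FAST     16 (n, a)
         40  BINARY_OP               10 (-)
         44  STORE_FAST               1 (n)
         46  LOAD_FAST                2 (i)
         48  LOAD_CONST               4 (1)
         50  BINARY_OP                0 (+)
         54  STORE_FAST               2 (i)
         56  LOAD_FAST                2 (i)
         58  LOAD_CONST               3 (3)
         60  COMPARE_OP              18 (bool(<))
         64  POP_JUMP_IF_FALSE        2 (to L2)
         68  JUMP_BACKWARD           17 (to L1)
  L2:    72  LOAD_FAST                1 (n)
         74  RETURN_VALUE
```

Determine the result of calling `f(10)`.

LOAD_FAST_LOAD_FAST a,a → push 10,10. Stack: [10, 10]
BINARY_OP + → 10 + 10 = 20. Stack: [20]
LOAD_CONST → push 10. Stack: [20, 10]
LOAD_FAST a → push 10. Stack: [20, 10, 10]
BINARY_OP - → 10 - 10 = 0. Stack: [20, 0]
BINARY_OP * → 20 * 0 = 0. Stack: [0]
STORE_FAST n → n=0. Stack: []
LOAD_CONST → push 0. Stack: [0]
STORE_FAST i → i=0. Stack: []
LOAD_FAST i → push 0. Stack: [0]
LOAD_CONST → push 3. Stack: [0, 3]
COMPARE_OP bool(<) → 0 vs 3 = True. Stack: [True]
POP_JUMP_IF_FALSE → pop True; no jump. Stack: []
LOAD_FAST_LOAD_FAST n,a → push 0,10. Stack: [0, 10]
BINARY_OP - → 0 - 10 = -10. Stack: [-10]
STORE_FAST n → n=-10. Stack: []
LOAD_FAST i → push 0. Stack: [0]
LOAD_CONST → push 1. Stack: [0, 1]
BINARY_OP + → 0 + 1 = 1. Stack: [1]
STORE_FAST i → i=1. Stack: []
LOAD_FAST i → push 1. Stack: [1]
LOAD_CONST → push 3. Stack: [1, 3]
COMPARE_OP bool(<) → 1 vs 3 = True. Stack: [True]
POP_JUMP_IF_FALSE → pop True; no jump. Stack: []
LOAD_FAST_LOAD_FAST n,a → push -10,10. Stack: [-10, 10]
BINARY_OP - → -10 - 10 = -20. Stack: [-20]
STORE_FAST n → n=-20. Stack: []
LOAD_FAST i → push 1. Stack: [1]
LOAD_CONST → push 1. Stack: [1, 1]
BINARY_OP + → 1 + 1 = 2. Stack: [2]
STORE_FAST i → i=2. Stack: []
LOAD_FAST i → push 2. Stack: [2]
LOAD_CONST → push 3. Stack: [2, 3]
COMPARE_OP bool(<) → 2 vs 3 = True. Stack: [True]
POP_JUMP_IF_FALSE → pop True; no jump. Stack: []
LOAD_FAST_LOAD_FAST n,a → push -20,10. Stack: [-20, 10]
BINARY_OP - → -20 - 10 = -30. Stack: [-30]
STORE_FAST n → n=-30. Stack: []
LOAD_FAST i → push 2. Stack: [2]
LOAD_CONST → push 1. Stack: [2, 1]
BINARY_OP + → 2 + 1 = 3. Stack: [3]
STORE_FAST i → i=3. Stack: []
LOAD_FAST i → push 3. Stack: [3]
LOAD_CONST → push 3. Stack: [3, 3]
COMPARE_OP bool(<) → 3 vs 3 = False. Stack: [False]
POP_JUMP_IF_FALSE → pop False; jump. Stack: []
LOAD_FAST n → push -30. Stack: [-30]
RETURN_VALUE → return -30.

-30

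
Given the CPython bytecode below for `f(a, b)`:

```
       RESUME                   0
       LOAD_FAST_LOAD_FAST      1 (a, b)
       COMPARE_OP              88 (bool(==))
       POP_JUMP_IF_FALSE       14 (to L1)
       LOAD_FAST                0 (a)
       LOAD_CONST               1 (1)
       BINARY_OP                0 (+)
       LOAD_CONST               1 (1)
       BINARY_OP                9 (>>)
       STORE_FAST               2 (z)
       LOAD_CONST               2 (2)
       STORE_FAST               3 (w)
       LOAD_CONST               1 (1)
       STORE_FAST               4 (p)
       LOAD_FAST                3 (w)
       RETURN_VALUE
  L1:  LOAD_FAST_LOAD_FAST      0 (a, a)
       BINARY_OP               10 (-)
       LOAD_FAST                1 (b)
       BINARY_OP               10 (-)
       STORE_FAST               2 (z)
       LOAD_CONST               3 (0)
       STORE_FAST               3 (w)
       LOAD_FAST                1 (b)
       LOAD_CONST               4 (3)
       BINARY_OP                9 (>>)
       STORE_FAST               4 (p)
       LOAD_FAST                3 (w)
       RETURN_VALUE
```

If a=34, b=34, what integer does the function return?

2

LOAD_FAST_LOAD_FAST a,b → push 34,34. Stack: [34, 34]
COMPARE_OP bool(==) → 34 vs 34 = True. Stack: [True]
POP_JUMP_IF_FALSE → pop True; no jump. Stack: []
LOAD_FAST a → push 34. Stack: [34]
LOAD_CONST → push 1. Stack: [34, 1]
BINARY_OP + → 34 + 1 = 35. Stack: [35]
LOAD_CONST → push 1. Stack: [35, 1]
BINARY_OP >> → 35 >> 1 = 17. Stack: [17]
STORE_FAST z → z=17. Stack: []
LOAD_CONST → push 2. Stack: [2]
STORE_FAST w → w=2. Stack: []
LOAD_CONST → push 1. Stack: [1]
STORE_FAST p → p=1. Stack: []
LOAD_FAST w → push 2. Stack: [2]
RETURN_VALUE → return 2.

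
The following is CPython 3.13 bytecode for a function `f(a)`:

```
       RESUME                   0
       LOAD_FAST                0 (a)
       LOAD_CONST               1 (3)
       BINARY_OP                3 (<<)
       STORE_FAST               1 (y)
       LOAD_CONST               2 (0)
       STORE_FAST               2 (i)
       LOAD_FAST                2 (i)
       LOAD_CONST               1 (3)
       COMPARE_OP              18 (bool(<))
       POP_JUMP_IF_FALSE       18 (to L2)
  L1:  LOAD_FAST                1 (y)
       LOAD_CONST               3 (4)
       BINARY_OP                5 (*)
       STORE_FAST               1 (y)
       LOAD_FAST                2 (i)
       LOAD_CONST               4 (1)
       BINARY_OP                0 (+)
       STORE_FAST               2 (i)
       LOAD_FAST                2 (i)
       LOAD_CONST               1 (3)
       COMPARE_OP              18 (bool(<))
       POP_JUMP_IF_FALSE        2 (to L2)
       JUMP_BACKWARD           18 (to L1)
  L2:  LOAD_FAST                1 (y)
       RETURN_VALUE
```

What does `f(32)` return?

LOAD_FAST a → push 32. Stack: [32]
LOAD_CONST → push 3. Stack: [32, 3]
BINARY_OP << → 32 << 3 = 256. Stack: [256]
STORE_FAST y → y=256. Stack: []
LOAD_CONST → push 0. Stack: [0]
STORE_FAST i → i=0. Stack: []
LOAD_FAST i → push 0. Stack: [0]
LOAD_CONST → push 3. Stack: [0, 3]
COMPARE_OP bool(<) → 0 vs 3 = True. Stack: [True]
POP_JUMP_IF_FALSE → pop True; no jump. Stack: []
LOAD_FAST y → push 256. Stack: [256]
LOAD_CONST → push 4. Stack: [256, 4]
BINARY_OP * → 256 * 4 = 1024. Stack: [1024]
STORE_FAST y → y=1024. Stack: []
LOAD_FAST i → push 0. Stack: [0]
LOAD_CONST → push 1. Stack: [0, 1]
BINARY_OP + → 0 + 1 = 1. Stack: [1]
STORE_FAST i → i=1. Stack: []
LOAD_FAST i → push 1. Stack: [1]
LOAD_CONST → push 3. Stack: [1, 3]
COMPARE_OP bool(<) → 1 vs 3 = True. Stack: [True]
POP_JUMP_IF_FALSE → pop True; no jump. Stack: []
LOAD_FAST y → push 1024. Stack: [1024]
LOAD_CONST → push 4. Stack: [1024, 4]
BINARY_OP * → 1024 * 4 = 4096. Stack: [4096]
STORE_FAST y → y=4096. Stack: []
LOAD_FAST i → push 1. Stack: [1]
LOAD_CONST → push 1. Stack: [1, 1]
BINARY_OP + → 1 + 1 = 2. Stack: [2]
STORE_FAST i → i=2. Stack: []
LOAD_FAST i → push 2. Stack: [2]
LOAD_CONST → push 3. Stack: [2, 3]
COMPARE_OP bool(<) → 2 vs 3 = True. Stack: [True]
POP_JUMP_IF_FALSE → pop True; no jump. Stack: []
LOAD_FAST y → push 4096. Stack: [4096]
LOAD_CONST → push 4. Stack: [4096, 4]
BINARY_OP * → 4096 * 4 = 16384. Stack: [16384]
STORE_FAST y → y=16384. Stack: []
LOAD_FAST i → push 2. Stack: [2]
LOAD_CONST → push 1. Stack: [2, 1]
BINARY_OP + → 2 + 1 = 3. Stack: [3]
STORE_FAST i → i=3. Stack: []
LOAD_FAST i → push 3. Stack: [3]
LOAD_CONST → push 3. Stack: [3, 3]
COMPARE_OP bool(<) → 3 vs 3 = False. Stack: [False]
POP_JUMP_IF_FALSE → pop False; jump. Stack: []
LOAD_FAST y → push 16384. Stack: [16384]
RETURN_VALUE → return 16384.

16384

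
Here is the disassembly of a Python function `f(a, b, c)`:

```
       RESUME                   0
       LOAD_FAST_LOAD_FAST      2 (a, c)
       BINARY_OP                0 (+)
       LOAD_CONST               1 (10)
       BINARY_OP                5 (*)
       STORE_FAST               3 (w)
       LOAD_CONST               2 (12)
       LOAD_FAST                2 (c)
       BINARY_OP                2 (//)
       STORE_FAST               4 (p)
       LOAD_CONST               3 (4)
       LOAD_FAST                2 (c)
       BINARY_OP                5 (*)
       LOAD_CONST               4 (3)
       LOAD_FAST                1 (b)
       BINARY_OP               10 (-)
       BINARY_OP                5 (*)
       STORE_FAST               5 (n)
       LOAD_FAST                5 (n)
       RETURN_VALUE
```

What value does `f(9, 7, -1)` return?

LOAD_FAST_LOAD_FAST a,c → push 9,-1. Stack: [9, -1]
BINARY_OP + → 9 + -1 = 8. Stack: [8]
LOAD_CONST → push 10. Stack: [8, 10]
BINARY_OP * → 8 * 10 = 80. Stack: [80]
STORE_FAST w → w=80. Stack: []
LOAD_CONST → push 12. Stack: [12]
LOAD_FAST c → push -1. Stack: [12, -1]
BINARY_OP // → 12 // -1 = -12. Stack: [-12]
STORE_FAST p → p=-12. Stack: []
LOAD_CONST → push 4. Stack: [4]
LOAD_FAST c → push -1. Stack: [4, -1]
BINARY_OP * → 4 * -1 = -4. Stack: [-4]
LOAD_CONST → push 3. Stack: [-4, 3]
LOAD_FAST b → push 7. Stack: [-4, 3, 7]
BINARY_OP - → 3 - 7 = -4. Stack: [-4, -4]
BINARY_OP * → -4 * -4 = 16. Stack: [16]
STORE_FAST n → n=16. Stack: []
LOAD_FAST n → push 16. Stack: [16]
RETURN_VALUE → return 16.

16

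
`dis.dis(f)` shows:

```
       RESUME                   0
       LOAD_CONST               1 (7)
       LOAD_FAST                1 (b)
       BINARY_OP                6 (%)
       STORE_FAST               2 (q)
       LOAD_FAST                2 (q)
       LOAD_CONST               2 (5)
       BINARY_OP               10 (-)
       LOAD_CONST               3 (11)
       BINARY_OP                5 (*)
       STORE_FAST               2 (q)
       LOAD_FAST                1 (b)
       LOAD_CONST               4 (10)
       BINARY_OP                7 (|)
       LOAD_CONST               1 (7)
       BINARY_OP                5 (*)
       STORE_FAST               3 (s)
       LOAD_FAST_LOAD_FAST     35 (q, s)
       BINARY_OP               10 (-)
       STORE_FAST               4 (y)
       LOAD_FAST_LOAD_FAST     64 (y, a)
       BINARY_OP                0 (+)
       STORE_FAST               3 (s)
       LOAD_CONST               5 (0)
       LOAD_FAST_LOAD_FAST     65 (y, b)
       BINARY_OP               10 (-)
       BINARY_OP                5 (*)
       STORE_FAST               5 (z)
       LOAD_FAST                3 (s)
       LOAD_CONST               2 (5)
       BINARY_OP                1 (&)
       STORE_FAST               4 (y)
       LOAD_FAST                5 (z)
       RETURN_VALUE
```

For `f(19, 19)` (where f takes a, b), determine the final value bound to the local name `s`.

LOAD_CONST → push 7. Stack: [7]
LOAD_FAST b → push 19. Stack: [7, 19]
BINARY_OP % → 7 % 19 = 7. Stack: [7]
STORE_FAST q → q=7. Stack: []
LOAD_FAST q → push 7. Stack: [7]
LOAD_CONST → push 5. Stack: [7, 5]
BINARY_OP - → 7 - 5 = 2. Stack: [2]
LOAD_CONST → push 11. Stack: [2, 11]
BINARY_OP * → 2 * 11 = 22. Stack: [22]
STORE_FAST q → q=22. Stack: []
LOAD_FAST b → push 19. Stack: [19]
LOAD_CONST → push 10. Stack: [19, 10]
BINARY_OP | → 19 | 10 = 27. Stack: [27]
LOAD_CONST → push 7. Stack: [27, 7]
BINARY_OP * → 27 * 7 = 189. Stack: [189]
STORE_FAST s → s=189. Stack: []
LOAD_FAST_LOAD_FAST q,s → push 22,189. Stack: [22, 189]
BINARY_OP - → 22 - 189 = -167. Stack: [-167]
STORE_FAST y → y=-167. Stack: []
LOAD_FAST_LOAD_FAST y,a → push -167,19. Stack: [-167, 19]
BINARY_OP + → -167 + 19 = -148. Stack: [-148]
STORE_FAST s → s=-148. Stack: []
LOAD_CONST → push 0. Stack: [0]
LOAD_FAST_LOAD_FAST y,b → push -167,19. Stack: [0, -167, 19]
BINARY_OP - → -167 - 19 = -186. Stack: [0, -186]
BINARY_OP * → 0 * -186 = 0. Stack: [0]
STORE_FAST z → z=0. Stack: []
LOAD_FAST s → push -148. Stack: [-148]
LOAD_CONST → push 5. Stack: [-148, 5]
BINARY_OP & → -148 & 5 = 4. Stack: [4]
STORE_FAST y → y=4. Stack: []
LOAD_FAST z → push 0. Stack: [0]
RETURN_VALUE → return 0.

-148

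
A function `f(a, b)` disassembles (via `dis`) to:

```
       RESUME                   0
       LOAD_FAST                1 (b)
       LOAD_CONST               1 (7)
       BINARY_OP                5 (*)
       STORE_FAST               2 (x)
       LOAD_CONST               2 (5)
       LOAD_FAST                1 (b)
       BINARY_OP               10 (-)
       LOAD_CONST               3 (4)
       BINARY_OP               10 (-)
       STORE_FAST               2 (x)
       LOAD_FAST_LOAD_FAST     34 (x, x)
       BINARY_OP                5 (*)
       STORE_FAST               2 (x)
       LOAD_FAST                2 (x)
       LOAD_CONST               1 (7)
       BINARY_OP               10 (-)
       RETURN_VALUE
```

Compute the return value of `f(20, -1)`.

-3

LOAD_FAST b → push -1. Stack: [-1]
LOAD_CONST → push 7. Stack: [-1, 7]
BINARY_OP * → -1 * 7 = -7. Stack: [-7]
STORE_FAST x → x=-7. Stack: []
LOAD_CONST → push 5. Stack: [5]
LOAD_FAST b → push -1. Stack: [5, -1]
BINARY_OP - → 5 - -1 = 6. Stack: [6]
LOAD_CONST → push 4. Stack: [6, 4]
BINARY_OP - → 6 - 4 = 2. Stack: [2]
STORE_FAST x → x=2. Stack: []
LOAD_FAST_LOAD_FAST x,x → push 2,2. Stack: [2, 2]
BINARY_OP * → 2 * 2 = 4. Stack: [4]
STORE_FAST x → x=4. Stack: []
LOAD_FAST x → push 4. Stack: [4]
LOAD_CONST → push 7. Stack: [4, 7]
BINARY_OP - → 4 - 7 = -3. Stack: [-3]
RETURN_VALUE → return -3.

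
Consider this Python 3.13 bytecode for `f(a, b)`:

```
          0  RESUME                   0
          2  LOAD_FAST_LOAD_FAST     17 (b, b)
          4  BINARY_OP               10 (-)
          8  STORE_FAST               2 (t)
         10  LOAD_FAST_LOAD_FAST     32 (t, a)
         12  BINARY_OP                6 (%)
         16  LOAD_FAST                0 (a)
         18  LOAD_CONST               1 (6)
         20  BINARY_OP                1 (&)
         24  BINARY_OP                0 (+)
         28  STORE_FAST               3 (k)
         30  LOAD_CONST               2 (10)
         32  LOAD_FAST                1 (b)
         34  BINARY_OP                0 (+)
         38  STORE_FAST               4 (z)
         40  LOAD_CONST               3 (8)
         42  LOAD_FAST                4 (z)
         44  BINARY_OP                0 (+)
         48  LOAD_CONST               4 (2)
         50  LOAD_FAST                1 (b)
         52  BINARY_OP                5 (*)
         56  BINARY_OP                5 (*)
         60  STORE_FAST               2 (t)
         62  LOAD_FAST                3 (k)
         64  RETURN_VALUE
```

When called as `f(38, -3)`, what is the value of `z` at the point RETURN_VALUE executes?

7

LOAD_FAST_LOAD_FAST b,b → push -3,-3. Stack: [-3, -3]
BINARY_OP - → -3 - -3 = 0. Stack: [0]
STORE_FAST t → t=0. Stack: []
LOAD_FAST_LOAD_FAST t,a → push 0,38. Stack: [0, 38]
BINARY_OP % → 0 % 38 = 0. Stack: [0]
LOAD_FAST a → push 38. Stack: [0, 38]
LOAD_CONST → push 6. Stack: [0, 38, 6]
BINARY_OP & → 38 & 6 = 6. Stack: [0, 6]
BINARY_OP + → 0 + 6 = 6. Stack: [6]
STORE_FAST k → k=6. Stack: []
LOAD_CONST → push 10. Stack: [10]
LOAD_FAST b → push -3. Stack: [10, -3]
BINARY_OP + → 10 + -3 = 7. Stack: [7]
STORE_FAST z → z=7. Stack: []
LOAD_CONST → push 8. Stack: [8]
LOAD_FAST z → push 7. Stack: [8, 7]
BINARY_OP + → 8 + 7 = 15. Stack: [15]
LOAD_CONST → push 2. Stack: [15, 2]
LOAD_FAST b → push -3. Stack: [15, 2, -3]
BINARY_OP * → 2 * -3 = -6. Stack: [15, -6]
BINARY_OP * → 15 * -6 = -90. Stack: [-90]
STORE_FAST t → t=-90. Stack: []
LOAD_FAST k → push 6. Stack: [6]
RETURN_VALUE → return 6.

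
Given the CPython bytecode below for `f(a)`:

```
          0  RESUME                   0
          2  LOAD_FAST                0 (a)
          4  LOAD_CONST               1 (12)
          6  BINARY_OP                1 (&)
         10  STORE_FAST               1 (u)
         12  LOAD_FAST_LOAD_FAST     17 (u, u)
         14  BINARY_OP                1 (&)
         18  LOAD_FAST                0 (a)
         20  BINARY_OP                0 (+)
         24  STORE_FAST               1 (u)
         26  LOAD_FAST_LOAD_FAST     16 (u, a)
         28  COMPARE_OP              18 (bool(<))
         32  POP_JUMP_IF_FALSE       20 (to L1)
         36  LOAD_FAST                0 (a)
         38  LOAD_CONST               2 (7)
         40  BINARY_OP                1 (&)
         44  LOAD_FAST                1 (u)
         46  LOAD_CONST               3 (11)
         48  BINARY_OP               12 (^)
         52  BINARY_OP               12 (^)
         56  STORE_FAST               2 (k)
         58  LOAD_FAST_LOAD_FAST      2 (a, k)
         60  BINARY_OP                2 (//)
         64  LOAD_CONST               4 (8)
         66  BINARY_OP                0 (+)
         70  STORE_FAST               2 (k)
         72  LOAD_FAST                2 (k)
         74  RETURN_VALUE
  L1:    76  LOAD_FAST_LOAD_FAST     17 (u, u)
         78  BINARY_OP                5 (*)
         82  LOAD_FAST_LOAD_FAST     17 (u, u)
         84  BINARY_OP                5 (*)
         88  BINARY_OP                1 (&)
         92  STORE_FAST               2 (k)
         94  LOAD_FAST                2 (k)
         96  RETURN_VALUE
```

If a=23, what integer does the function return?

LOAD_FAST a → push 23. Stack: [23]
LOAD_CONST → push 12. Stack: [23, 12]
BINARY_OP & → 23 & 12 = 4. Stack: [4]
STORE_FAST u → u=4. Stack: []
LOAD_FAST_LOAD_FAST u,u → push 4,4. Stack: [4, 4]
BINARY_OP & → 4 & 4 = 4. Stack: [4]
LOAD_FAST a → push 23. Stack: [4, 23]
BINARY_OP + → 4 + 23 = 27. Stack: [27]
STORE_FAST u → u=27. Stack: []
LOAD_FAST_LOAD_FAST u,a → push 27,23. Stack: [27, 23]
COMPARE_OP bool(<) → 27 vs 23 = False. Stack: [False]
POP_JUMP_IF_FALSE → pop False; jump. Stack: []
LOAD_FAST_LOAD_FAST u,u → push 27,27. Stack: [27, 27]
BINARY_OP * → 27 * 27 = 729. Stack: [729]
LOAD_FAST_LOAD_FAST u,u → push 27,27. Stack: [729, 27, 27]
BINARY_OP * → 27 * 27 = 729. Stack: [729, 729]
BINARY_OP & → 729 & 729 = 729. Stack: [729]
STORE_FAST k → k=729. Stack: []
LOAD_FAST k → push 729. Stack: [729]
RETURN_VALUE → return 729.

729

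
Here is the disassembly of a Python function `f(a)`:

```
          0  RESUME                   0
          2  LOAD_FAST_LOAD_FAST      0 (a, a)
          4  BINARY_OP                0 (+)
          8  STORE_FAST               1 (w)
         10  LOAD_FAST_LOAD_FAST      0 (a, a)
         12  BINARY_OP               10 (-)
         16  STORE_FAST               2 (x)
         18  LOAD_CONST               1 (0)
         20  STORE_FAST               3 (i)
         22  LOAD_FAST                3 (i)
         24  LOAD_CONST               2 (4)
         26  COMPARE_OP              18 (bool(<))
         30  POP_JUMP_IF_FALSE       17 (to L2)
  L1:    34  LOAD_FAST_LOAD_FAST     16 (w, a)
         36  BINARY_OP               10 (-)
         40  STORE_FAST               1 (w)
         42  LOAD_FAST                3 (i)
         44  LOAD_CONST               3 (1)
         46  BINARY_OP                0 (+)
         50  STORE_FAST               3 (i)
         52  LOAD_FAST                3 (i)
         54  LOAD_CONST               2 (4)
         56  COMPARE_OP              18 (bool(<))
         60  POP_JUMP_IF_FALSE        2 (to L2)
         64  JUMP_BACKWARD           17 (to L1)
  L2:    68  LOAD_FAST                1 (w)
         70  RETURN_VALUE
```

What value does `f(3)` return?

LOAD_FAST_LOAD_FAST a,a → push 3,3. Stack: [3, 3]
BINARY_OP + → 3 + 3 = 6. Stack: [6]
STORE_FAST w → w=6. Stack: []
LOAD_FAST_LOAD_FAST a,a → push 3,3. Stack: [3, 3]
BINARY_OP - → 3 - 3 = 0. Stack: [0]
STORE_FAST x → x=0. Stack: []
LOAD_CONST → push 0. Stack: [0]
STORE_FAST i → i=0. Stack: []
LOAD_FAST i → push 0. Stack: [0]
LOAD_CONST → push 4. Stack: [0, 4]
COMPARE_OP bool(<) → 0 vs 4 = True. Stack: [True]
POP_JUMP_IF_FALSE → pop True; no jump. Stack: []
LOAD_FAST_LOAD_FAST w,a → push 6,3. Stack: [6, 3]
BINARY_OP - → 6 - 3 = 3. Stack: [3]
STORE_FAST w → w=3. Stack: []
LOAD_FAST i → push 0. Stack: [0]
LOAD_CONST → push 1. Stack: [0, 1]
BINARY_OP + → 0 + 1 = 1. Stack: [1]
STORE_FAST i → i=1. Stack: []
LOAD_FAST i → push 1. Stack: [1]
LOAD_CONST → push 4. Stack: [1, 4]
COMPARE_OP bool(<) → 1 vs 4 = True. Stack: [True]
POP_JUMP_IF_FALSE → pop True; no jump. Stack: []
LOAD_FAST_LOAD_FAST w,a → push 3,3. Stack: [3, 3]
BINARY_OP - → 3 - 3 = 0. Stack: [0]
STORE_FAST w → w=0. Stack: []
LOAD_FAST i → push 1. Stack: [1]
LOAD_CONST → push 1. Stack: [1, 1]
BINARY_OP + → 1 + 1 = 2. Stack: [2]
STORE_FAST i → i=2. Stack: []
LOAD_FAST i → push 2. Stack: [2]
LOAD_CONST → push 4. Stack: [2, 4]
COMPARE_OP bool(<) → 2 vs 4 = True. Stack: [True]
POP_JUMP_IF_FALSE → pop True; no jump. Stack: []
LOAD_FAST_LOAD_FAST w,a → push 0,3. Stack: [0, 3]
BINARY_OP - → 0 - 3 = -3. Stack: [-3]
STORE_FAST w → w=-3. Stack: []
LOAD_FAST i → push 2. Stack: [2]
LOAD_CONST → push 1. Stack: [2, 1]
BINARY_OP + → 2 + 1 = 3. Stack: [3]
STORE_FAST i → i=3. Stack: []
LOAD_FAST i → push 3. Stack: [3]
LOAD_CONST → push 4. Stack: [3, 4]
COMPARE_OP bool(<) → 3 vs 4 = True. Stack: [True]
POP_JUMP_IF_FALSE → pop True; no jump. Stack: []
LOAD_FAST_LOAD_FAST w,a → push -3,3. Stack: [-3, 3]
BINARY_OP - → -3 - 3 = -6. Stack: [-6]
STORE_FAST w → w=-6. Stack: []
LOAD_FAST i → push 3. Stack: [3]
LOAD_CONST → push 1. Stack: [3, 1]
BINARY_OP + → 3 + 1 = 4. Stack: [4]
STORE_FAST i → i=4. Stack: []
LOAD_FAST i → push 4. Stack: [4]
LOAD_CONST → push 4. Stack: [4, 4]
COMPARE_OP bool(<) → 4 vs 4 = False. Stack: [False]
POP_JUMP_IF_FALSE → pop False; jump. Stack: []
LOAD_FAST w → push -6. Stack: [-6]
RETURN_VALUE → return -6.

-6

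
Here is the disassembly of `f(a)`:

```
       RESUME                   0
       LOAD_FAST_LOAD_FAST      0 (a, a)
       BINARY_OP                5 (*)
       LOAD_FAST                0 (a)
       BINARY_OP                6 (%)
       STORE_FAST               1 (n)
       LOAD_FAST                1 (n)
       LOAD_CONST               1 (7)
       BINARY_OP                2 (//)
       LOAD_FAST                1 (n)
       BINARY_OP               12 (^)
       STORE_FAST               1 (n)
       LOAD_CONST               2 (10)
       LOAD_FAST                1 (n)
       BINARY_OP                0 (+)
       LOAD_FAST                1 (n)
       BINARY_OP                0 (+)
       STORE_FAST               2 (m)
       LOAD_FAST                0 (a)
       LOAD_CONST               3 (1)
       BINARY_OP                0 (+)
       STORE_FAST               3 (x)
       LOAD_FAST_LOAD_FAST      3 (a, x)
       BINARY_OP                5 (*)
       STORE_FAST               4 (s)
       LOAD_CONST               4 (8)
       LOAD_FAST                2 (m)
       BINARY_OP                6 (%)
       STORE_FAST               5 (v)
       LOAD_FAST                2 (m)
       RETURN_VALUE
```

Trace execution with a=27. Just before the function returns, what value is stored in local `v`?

LOAD_FAST_LOAD_FAST a,a → push 27,27. Stack: [27, 27]
BINARY_OP * → 27 * 27 = 729. Stack: [729]
LOAD_FAST a → push 27. Stack: [729, 27]
BINARY_OP % → 729 % 27 = 0. Stack: [0]
STORE_FAST n → n=0. Stack: []
LOAD_FAST n → push 0. Stack: [0]
LOAD_CONST → push 7. Stack: [0, 7]
BINARY_OP // → 0 // 7 = 0. Stack: [0]
LOAD_FAST n → push 0. Stack: [0, 0]
BINARY_OP ^ → 0 ^ 0 = 0. Stack: [0]
STORE_FAST n → n=0. Stack: []
LOAD_CONST → push 10. Stack: [10]
LOAD_FAST n → push 0. Stack: [10, 0]
BINARY_OP + → 10 + 0 = 10. Stack: [10]
LOAD_FAST n → push 0. Stack: [10, 0]
BINARY_OP + → 10 + 0 = 10. Stack: [10]
STORE_FAST m → m=10. Stack: []
LOAD_FAST a → push 27. Stack: [27]
LOAD_CONST → push 1. Stack: [27, 1]
BINARY_OP + → 27 + 1 = 28. Stack: [28]
STORE_FAST x → x=28. Stack: []
LOAD_FAST_LOAD_FAST a,x → push 27,28. Stack: [27, 28]
BINARY_OP * → 27 * 28 = 756. Stack: [756]
STORE_FAST s → s=756. Stack: []
LOAD_CONST → push 8. Stack: [8]
LOAD_FAST m → push 10. Stack: [8, 10]
BINARY_OP % → 8 % 10 = 8. Stack: [8]
STORE_FAST v → v=8. Stack: []
LOAD_FAST m → push 10. Stack: [10]
RETURN_VALUE → return 10.

8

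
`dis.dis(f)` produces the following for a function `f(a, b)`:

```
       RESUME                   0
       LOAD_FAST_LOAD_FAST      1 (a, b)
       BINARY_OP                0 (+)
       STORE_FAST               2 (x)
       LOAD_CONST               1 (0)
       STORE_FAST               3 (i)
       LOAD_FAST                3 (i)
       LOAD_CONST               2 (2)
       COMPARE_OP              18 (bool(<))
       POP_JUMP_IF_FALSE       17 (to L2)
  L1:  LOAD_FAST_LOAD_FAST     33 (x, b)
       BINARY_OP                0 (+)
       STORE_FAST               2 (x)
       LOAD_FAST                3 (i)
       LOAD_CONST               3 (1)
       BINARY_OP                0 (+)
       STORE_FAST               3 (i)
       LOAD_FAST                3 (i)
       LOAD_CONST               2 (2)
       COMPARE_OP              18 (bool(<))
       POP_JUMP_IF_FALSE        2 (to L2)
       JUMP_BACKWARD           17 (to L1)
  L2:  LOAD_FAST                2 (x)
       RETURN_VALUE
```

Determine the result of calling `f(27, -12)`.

LOAD_FAST_LOAD_FAST a,b → push 27,-12. Stack: [27, -12]
BINARY_OP + → 27 + -12 = 15. Stack: [15]
STORE_FAST x → x=15. Stack: []
LOAD_CONST → push 0. Stack: [0]
STORE_FAST i → i=0. Stack: []
LOAD_FAST i → push 0. Stack: [0]
LOAD_CONST → push 2. Stack: [0, 2]
COMPARE_OP bool(<) → 0 vs 2 = True. Stack: [True]
POP_JUMP_IF_FALSE → pop True; no jump. Stack: []
LOAD_FAST_LOAD_FAST x,b → push 15,-12. Stack: [15, -12]
BINARY_OP + → 15 + -12 = 3. Stack: [3]
STORE_FAST x → x=3. Stack: []
LOAD_FAST i → push 0. Stack: [0]
LOAD_CONST → push 1. Stack: [0, 1]
BINARY_OP + → 0 + 1 = 1. Stack: [1]
STORE_FAST i → i=1. Stack: []
LOAD_FAST i → push 1. Stack: [1]
LOAD_CONST → push 2. Stack: [1, 2]
COMPARE_OP bool(<) → 1 vs 2 = True. Stack: [True]
POP_JUMP_IF_FALSE → pop True; no jump. Stack: []
LOAD_FAST_LOAD_FAST x,b → push 3,-12. Stack: [3, -12]
BINARY_OP + → 3 + -12 = -9. Stack: [-9]
STORE_FAST x → x=-9. Stack: []
LOAD_FAST i → push 1. Stack: [1]
LOAD_CONST → push 1. Stack: [1, 1]
BINARY_OP + → 1 + 1 = 2. Stack: [2]
STORE_FAST i → i=2. Stack: []
LOAD_FAST i → push 2. Stack: [2]
LOAD_CONST → push 2. Stack: [2, 2]
COMPARE_OP bool(<) → 2 vs 2 = False. Stack: [False]
POP_JUMP_IF_FALSE → pop False; jump. Stack: []
LOAD_FAST x → push -9. Stack: [-9]
RETURN_VALUE → return -9.

-9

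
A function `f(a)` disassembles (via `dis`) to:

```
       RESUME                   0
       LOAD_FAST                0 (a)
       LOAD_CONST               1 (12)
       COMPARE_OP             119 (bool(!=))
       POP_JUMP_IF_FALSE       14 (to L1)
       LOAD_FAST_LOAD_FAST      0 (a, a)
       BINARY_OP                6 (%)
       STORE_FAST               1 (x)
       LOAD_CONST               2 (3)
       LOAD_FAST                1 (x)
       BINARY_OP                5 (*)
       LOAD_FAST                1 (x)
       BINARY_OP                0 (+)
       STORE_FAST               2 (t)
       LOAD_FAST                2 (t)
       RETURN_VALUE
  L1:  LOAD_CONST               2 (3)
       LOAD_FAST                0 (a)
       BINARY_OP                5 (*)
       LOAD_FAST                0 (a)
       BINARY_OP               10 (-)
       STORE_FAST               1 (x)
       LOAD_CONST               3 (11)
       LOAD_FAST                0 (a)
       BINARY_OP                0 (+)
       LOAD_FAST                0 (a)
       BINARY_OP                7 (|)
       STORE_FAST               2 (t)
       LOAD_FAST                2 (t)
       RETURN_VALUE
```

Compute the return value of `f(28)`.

0

LOAD_FAST a → push 28. Stack: [28]
LOAD_CONST → push 12. Stack: [28, 12]
COMPARE_OP bool(!=) → 28 vs 12 = True. Stack: [True]
POP_JUMP_IF_FALSE → pop True; no jump. Stack: []
LOAD_FAST_LOAD_FAST a,a → push 28,28. Stack: [28, 28]
BINARY_OP % → 28 % 28 = 0. Stack: [0]
STORE_FAST x → x=0. Stack: []
LOAD_CONST → push 3. Stack: [3]
LOAD_FAST x → push 0. Stack: [3, 0]
BINARY_OP * → 3 * 0 = 0. Stack: [0]
LOAD_FAST x → push 0. Stack: [0, 0]
BINARY_OP + → 0 + 0 = 0. Stack: [0]
STORE_FAST t → t=0. Stack: []
LOAD_FAST t → push 0. Stack: [0]
RETURN_VALUE → return 0.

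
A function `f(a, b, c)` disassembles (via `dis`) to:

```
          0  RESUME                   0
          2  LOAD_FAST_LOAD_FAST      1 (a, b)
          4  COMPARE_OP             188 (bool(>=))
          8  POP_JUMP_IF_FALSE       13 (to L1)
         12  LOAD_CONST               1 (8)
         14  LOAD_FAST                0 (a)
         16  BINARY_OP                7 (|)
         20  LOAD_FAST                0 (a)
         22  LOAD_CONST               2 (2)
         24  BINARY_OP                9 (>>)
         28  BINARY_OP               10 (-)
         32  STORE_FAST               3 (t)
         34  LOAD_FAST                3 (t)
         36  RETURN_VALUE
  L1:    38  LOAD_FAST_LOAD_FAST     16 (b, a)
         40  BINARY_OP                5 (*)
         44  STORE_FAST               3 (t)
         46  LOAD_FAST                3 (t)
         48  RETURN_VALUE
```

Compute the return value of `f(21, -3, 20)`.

24

LOAD_FAST_LOAD_FAST a,b → push 21,-3. Stack: [21, -3]
COMPARE_OP bool(>=) → 21 vs -3 = True. Stack: [True]
POP_JUMP_IF_FALSE → pop True; no jump. Stack: []
LOAD_CONST → push 8. Stack: [8]
LOAD_FAST a → push 21. Stack: [8, 21]
BINARY_OP | → 8 | 21 = 29. Stack: [29]
LOAD_FAST a → push 21. Stack: [29, 21]
LOAD_CONST → push 2. Stack: [29, 21, 2]
BINARY_OP >> → 21 >> 2 = 5. Stack: [29, 5]
BINARY_OP - → 29 - 5 = 24. Stack: [24]
STORE_FAST t → t=24. Stack: []
LOAD_FAST t → push 24. Stack: [24]
RETURN_VALUE → return 24.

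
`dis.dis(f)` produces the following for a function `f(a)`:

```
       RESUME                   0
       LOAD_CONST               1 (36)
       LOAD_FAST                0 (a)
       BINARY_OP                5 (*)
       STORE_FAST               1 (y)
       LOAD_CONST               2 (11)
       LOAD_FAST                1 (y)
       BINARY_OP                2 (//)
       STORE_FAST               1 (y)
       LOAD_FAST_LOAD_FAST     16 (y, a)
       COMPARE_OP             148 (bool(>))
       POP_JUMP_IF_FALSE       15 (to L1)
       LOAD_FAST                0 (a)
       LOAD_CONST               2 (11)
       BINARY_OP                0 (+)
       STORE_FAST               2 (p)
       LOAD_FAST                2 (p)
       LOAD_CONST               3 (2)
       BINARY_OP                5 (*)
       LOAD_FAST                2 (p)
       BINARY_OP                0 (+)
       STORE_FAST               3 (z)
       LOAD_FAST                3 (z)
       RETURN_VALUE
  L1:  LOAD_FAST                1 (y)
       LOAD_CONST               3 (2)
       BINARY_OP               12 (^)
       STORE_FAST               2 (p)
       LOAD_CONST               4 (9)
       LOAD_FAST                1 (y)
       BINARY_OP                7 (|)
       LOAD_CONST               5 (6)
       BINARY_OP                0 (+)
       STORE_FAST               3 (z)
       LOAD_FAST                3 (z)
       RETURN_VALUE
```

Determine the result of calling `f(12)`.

15

LOAD_CONST → push 36. Stack: [36]
LOAD_FAST a → push 12. Stack: [36, 12]
BINARY_OP * → 36 * 12 = 432. Stack: [432]
STORE_FAST y → y=432. Stack: []
LOAD_CONST → push 11. Stack: [11]
LOAD_FAST y → push 432. Stack: [11, 432]
BINARY_OP // → 11 // 432 = 0. Stack: [0]
STORE_FAST y → y=0. Stack: []
LOAD_FAST_LOAD_FAST y,a → push 0,12. Stack: [0, 12]
COMPARE_OP bool(>) → 0 vs 12 = False. Stack: [False]
POP_JUMP_IF_FALSE → pop False; jump. Stack: []
LOAD_FAST y → push 0. Stack: [0]
LOAD_CONST → push 2. Stack: [0, 2]
BINARY_OP ^ → 0 ^ 2 = 2. Stack: [2]
STORE_FAST p → p=2. Stack: []
LOAD_CONST → push 9. Stack: [9]
LOAD_FAST y → push 0. Stack: [9, 0]
BINARY_OP | → 9 | 0 = 9. Stack: [9]
LOAD_CONST → push 6. Stack: [9, 6]
BINARY_OP + → 9 + 6 = 15. Stack: [15]
STORE_FAST z → z=15. Stack: []
LOAD_FAST z → push 15. Stack: [15]
RETURN_VALUE → return 15.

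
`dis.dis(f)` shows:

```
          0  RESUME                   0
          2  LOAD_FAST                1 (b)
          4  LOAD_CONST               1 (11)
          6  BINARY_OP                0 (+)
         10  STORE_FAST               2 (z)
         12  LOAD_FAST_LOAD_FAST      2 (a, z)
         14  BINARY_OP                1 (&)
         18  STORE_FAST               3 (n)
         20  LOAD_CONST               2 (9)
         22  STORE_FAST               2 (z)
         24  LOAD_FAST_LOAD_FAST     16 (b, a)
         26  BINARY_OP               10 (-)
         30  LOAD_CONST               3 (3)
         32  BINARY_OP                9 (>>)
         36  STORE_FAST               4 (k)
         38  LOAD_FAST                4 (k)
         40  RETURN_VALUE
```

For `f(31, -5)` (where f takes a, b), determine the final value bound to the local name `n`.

6

LOAD_FAST b → push -5. Stack: [-5]
LOAD_CONST → push 11. Stack: [-5, 11]
BINARY_OP + → -5 + 11 = 6. Stack: [6]
STORE_FAST z → z=6. Stack: []
LOAD_FAST_LOAD_FAST a,z → push 31,6. Stack: [31, 6]
BINARY_OP & → 31 & 6 = 6. Stack: [6]
STORE_FAST n → n=6. Stack: []
LOAD_CONST → push 9. Stack: [9]
STORE_FAST z → z=9. Stack: []
LOAD_FAST_LOAD_FAST b,a → push -5,31. Stack: [-5, 31]
BINARY_OP - → -5 - 31 = -36. Stack: [-36]
LOAD_CONST → push 3. Stack: [-36, 3]
BINARY_OP >> → -36 >> 3 = -5. Stack: [-5]
STORE_FAST k → k=-5. Stack: []
LOAD_FAST k → push -5. Stack: [-5]
RETURN_VALUE → return -5.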